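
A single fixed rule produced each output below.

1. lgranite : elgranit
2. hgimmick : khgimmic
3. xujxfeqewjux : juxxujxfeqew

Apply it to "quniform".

mqunifor

What's happening: swap the front and back halves of the string, then move the first 3 characters to the end (rotate left by 3).
"quniform" → "formquni" → "mqunifor".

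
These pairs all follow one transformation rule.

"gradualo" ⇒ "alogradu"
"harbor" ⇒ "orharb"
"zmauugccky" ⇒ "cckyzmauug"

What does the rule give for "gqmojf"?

The pattern: swap the front and back halves of the string, then move the first character to the end.
Applying both steps to "gqmojf": "ojfgqm", then "jfgqmo".
(Check on "zmauugccky": → "gcckyzmauu" → "cckyzmauug" ✓)

jfgqmo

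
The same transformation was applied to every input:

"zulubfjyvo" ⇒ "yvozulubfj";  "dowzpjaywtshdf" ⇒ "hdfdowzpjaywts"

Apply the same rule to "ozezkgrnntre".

treozezkgrnn

In each case the input is transformed by: move the last 3 characters to the front (rotate right by 3).
Doing the same to "ozezkgrnntre": "treozezkgrnn".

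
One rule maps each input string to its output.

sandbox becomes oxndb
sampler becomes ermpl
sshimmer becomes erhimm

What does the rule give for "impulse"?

Looking at the pairs, the operation is to delete the first 2 characters, then move the last 2 characters to the front (rotate right by 2).
Starting from "impulse": after the first operation, "pulse"; after the second, "sepul".

sepul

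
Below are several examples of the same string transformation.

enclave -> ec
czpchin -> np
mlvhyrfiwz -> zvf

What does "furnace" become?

Looking at the pairs, the operation is to take characters alternately from the front and the back (1st, last, 2nd, 2nd-last, ...), then keep one character in every 3, starting at position 2 (positions 2nd, 5th, 8th, ...).
Applying both steps to "furnace": "feucran", then "er".

er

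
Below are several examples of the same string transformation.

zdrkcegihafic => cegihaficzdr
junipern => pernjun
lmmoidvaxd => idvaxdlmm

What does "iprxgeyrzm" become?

The pattern: move the first 3 characters to the end (rotate left by 3), then delete the first character.
Applying both steps to "iprxgeyrzm": "xgeyrzmipr", then "geyrzmipr".

geyrzmipr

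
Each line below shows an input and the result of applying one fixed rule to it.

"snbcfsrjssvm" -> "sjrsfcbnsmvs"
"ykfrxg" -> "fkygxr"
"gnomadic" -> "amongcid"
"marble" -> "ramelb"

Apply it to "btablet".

In each case the input is transformed by: move the last 3 characters to the front (rotate right by 3), then reverse the string.
"btablet" → "letbtab" → "batbtel".

batbtel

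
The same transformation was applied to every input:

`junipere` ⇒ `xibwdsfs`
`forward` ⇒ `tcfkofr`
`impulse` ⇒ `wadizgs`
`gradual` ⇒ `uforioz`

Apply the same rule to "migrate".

Each output is the input with this applied: shift every letter 12 places backward in the alphabet (wrapping around).
On "migrate" that produces "awufohs".

awufohs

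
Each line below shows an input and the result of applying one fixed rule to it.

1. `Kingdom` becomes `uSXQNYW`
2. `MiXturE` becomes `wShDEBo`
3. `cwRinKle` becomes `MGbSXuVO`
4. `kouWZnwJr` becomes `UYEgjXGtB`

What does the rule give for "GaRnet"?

In each case the input is transformed by: shift every letter 10 places forward in the alphabet (wrapping around), then flip the case of every letter.
Doing the same to "GaRnet": "qKbXOD".

qKbXOD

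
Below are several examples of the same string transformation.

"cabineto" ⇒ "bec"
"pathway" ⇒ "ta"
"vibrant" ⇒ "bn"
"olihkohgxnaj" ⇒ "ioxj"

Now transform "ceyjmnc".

yn

The rule is to move the first character to the end, then keep one character in every 3, starting at position 2 (positions 2nd, 5th, 8th, ...).
Starting from "ceyjmnc": after the first operation, "eyjmncc"; after the second, "yn".
(Check on "cabineto": → "abinetoc" → "bec" ✓)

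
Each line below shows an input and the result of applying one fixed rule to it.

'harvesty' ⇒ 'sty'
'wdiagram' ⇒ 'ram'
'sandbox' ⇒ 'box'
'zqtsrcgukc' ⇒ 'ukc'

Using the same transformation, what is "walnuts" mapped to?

What's happening: keep only the last 3 characters.
For "walnuts" the result is "uts".

uts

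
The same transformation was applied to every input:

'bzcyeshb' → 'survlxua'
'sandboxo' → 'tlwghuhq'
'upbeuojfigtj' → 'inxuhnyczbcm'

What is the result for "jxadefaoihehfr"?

Looking at the pairs, the operation is to shift every letter 7 places backward in the alphabet (wrapping around), then swap each adjacent pair of characters (1↔2, 3↔4, ...).
Working it through for "jxadefaoihehfr": intermediate "cqtwxythbaxayk", final "qcwtyxhtabaxky".

qcwtyxhtabaxky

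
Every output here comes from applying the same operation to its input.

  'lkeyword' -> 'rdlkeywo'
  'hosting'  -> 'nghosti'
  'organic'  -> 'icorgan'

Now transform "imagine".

What's happening: move the last 2 characters to the front (rotate right by 2).
On "imagine" that produces "neimagi".

neimagi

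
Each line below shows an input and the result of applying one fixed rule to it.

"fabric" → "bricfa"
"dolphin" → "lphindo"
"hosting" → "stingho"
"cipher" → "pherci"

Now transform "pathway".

thwaypa

What's happening: move the first 2 characters to the end (rotate left by 2).
So "pathway" becomes "thwaypa".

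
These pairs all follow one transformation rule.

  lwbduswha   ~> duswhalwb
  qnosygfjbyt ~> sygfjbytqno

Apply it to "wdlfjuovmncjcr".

fjuovmncjcrwdl

Each output is the input with this applied: move the first 3 characters to the end (rotate left by 3).
"wdlfjuovmncjcr" → "fjuovmncjcrwdl".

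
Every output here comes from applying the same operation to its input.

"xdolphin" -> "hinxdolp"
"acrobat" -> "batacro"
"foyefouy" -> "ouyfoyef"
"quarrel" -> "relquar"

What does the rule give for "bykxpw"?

Rule — move the last 3 characters to the front (rotate right by 3).
So "bykxpw" becomes "xpwbyk".

xpwbyk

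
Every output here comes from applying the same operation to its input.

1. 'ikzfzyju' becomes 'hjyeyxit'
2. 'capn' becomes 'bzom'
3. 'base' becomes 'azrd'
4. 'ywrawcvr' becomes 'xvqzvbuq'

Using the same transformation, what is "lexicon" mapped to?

kdwhbnm

Each output is the input with this applied: shift every letter 1 place backward in the alphabet (wrapping around).
Applying that to "lexicon" gives "kdwhbnm".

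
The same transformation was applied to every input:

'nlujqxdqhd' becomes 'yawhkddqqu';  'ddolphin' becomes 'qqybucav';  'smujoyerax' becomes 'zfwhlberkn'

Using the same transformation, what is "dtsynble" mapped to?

Each output is the input with this applied: swap each adjacent pair of characters (1↔2, 3↔4, ...), then shift every letter 13 places forward in the alphabet (wrapping around) — i.e. ROT13.
For "dtsynble", step one produces "tdysbnel"; step two turns that into "gqlfoary".
(Check on "smujoyerax": → "msjuyorexa" → "zfwhlberkn" ✓)

gqlfoary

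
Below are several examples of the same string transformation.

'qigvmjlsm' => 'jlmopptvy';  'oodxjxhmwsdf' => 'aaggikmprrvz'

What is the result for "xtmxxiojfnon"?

aaailmpqqrrw

What's happening: shift every letter 3 places forward in the alphabet (wrapping around), then sort the characters into alphabetical order.
For "xtmxxiojfnon", step one produces "awpaalrmiqrq"; step two turns that into "aaailmpqqrrw".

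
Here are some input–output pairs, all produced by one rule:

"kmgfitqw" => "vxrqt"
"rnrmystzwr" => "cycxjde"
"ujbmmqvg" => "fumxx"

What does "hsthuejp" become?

What's happening: delete the last 3 characters, then shift every letter 11 places forward in the alphabet (wrapping around).
Working it through for "hsthuejp": intermediate "hsthu", final "sdesf".

sdesf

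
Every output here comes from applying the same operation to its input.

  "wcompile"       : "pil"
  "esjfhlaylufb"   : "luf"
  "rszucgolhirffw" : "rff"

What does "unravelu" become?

vel

Rule — move the last character to the front, then keep only the last 3 characters.
Working it through for "unravelu": intermediate "uunravel", final "vel".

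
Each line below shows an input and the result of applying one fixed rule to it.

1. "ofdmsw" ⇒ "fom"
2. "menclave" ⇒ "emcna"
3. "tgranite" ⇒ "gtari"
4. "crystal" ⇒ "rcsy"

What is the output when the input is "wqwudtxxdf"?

Rule — swap each adjacent pair of characters (1↔2, 3↔4, ...), then delete the last 3 characters.
"wqwudtxxdf" → "qwuwtdxxfd" → "qwuwtdx".

qwuwtdx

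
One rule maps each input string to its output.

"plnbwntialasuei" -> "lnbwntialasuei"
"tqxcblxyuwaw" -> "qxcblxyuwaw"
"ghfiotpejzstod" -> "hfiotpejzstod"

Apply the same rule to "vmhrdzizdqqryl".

The pattern: delete the first character.
So "vmhrdzizdqqryl" becomes "mhrdzizdqqryl".

mhrdzizdqqryl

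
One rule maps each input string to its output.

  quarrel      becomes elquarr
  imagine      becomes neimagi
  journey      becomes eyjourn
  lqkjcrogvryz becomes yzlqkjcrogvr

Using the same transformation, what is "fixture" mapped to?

In each case the input is transformed by: move the last 2 characters to the front (rotate right by 2).
On "fixture" that produces "refixtu".

refixtu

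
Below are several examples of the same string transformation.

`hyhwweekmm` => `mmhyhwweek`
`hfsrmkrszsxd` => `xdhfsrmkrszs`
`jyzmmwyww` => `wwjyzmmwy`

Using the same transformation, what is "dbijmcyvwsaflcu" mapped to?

Looking at the pairs, the operation is to move the last 2 characters to the front (rotate right by 2).
For "dbijmcyvwsaflcu" the result is "cudbijmcyvwsafl".

cudbijmcyvwsafl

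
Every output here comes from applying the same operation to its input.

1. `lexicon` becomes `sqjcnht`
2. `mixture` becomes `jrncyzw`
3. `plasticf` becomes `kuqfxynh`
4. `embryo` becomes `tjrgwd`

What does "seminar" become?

wxjrnsf

Each output is the input with this applied: shift every letter 5 places forward in the alphabet (wrapping around), then move the last character to the front.
Starting from "seminar": after the first operation, "xjrnsfw"; after the second, "wxjrnsf".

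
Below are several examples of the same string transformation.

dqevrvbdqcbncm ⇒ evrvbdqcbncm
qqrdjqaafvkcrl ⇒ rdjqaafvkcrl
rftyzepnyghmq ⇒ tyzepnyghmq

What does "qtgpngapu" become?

In each case the input is transformed by: delete the first 2 characters.
So "qtgpngapu" becomes "gpngapu".

gpngapu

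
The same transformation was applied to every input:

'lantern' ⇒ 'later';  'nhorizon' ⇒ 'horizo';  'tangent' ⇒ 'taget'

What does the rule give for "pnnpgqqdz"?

Rule — remove every "n".
"pnnpgqqdz" → "ppgqqdz".

ppgqqdz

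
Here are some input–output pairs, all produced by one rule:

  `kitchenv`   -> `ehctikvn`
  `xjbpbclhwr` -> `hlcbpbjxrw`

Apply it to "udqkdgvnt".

What's happening: reverse the string, then move the first 2 characters to the end (rotate left by 2).
Working it through for "udqkdgvnt": intermediate "tnvgdkqdu", final "vgdkqdutn".
(Check on "xjbpbclhwr": → "rwhlcbpbjx" → "hlcbpbjxrw" ✓)

vgdkqdutn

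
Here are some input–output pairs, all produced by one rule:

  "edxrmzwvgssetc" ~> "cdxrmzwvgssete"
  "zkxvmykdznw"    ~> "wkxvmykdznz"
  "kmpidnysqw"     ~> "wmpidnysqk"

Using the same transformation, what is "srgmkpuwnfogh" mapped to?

Rule — swap the first and last characters.
"srgmkpuwnfogh" → "hrgmkpuwnfogs".

hrgmkpuwnfogs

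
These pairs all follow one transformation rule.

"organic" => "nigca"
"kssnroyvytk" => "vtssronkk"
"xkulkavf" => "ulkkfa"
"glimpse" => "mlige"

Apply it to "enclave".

The pattern: sort the characters into reverse alphabetical order, then delete the first 2 characters.
Applying that to "enclave" gives "leeca".

leeca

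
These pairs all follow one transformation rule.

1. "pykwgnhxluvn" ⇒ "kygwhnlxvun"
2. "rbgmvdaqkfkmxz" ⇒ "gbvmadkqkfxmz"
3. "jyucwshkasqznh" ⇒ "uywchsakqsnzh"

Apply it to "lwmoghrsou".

mwgorhosu

The transformation: delete the first character, then swap each adjacent pair of characters (1↔2, 3↔4, ...).
On "lwmoghrsou": the first step gives "wmoghrsou", and the second then gives "mwgorhosu".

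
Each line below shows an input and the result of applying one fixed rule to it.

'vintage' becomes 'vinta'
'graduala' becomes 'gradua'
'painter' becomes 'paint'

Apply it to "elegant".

elega

Rule — delete the last 2 characters.
So "elegant" becomes "elega".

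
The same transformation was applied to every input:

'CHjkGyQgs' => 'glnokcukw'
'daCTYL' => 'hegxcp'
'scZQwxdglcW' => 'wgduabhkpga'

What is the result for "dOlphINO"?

What's happening: shift every letter 4 places forward in the alphabet (wrapping around), then convert every letter to lowercase.
Working it through for "dOlphINO": intermediate "hSptlMRS", final "hsptlmrs".

hsptlmrs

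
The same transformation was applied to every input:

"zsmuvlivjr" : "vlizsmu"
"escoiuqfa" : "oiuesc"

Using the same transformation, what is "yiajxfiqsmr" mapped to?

fiqyiajx

Each output is the input with this applied: delete the last 3 characters, then move the last 3 characters to the front (rotate right by 3).
"yiajxfiqsmr" → "yiajxfiq" → "fiqyiajx".
(Check on "escoiuqfa": → "escoiu" → "oiuesc" ✓)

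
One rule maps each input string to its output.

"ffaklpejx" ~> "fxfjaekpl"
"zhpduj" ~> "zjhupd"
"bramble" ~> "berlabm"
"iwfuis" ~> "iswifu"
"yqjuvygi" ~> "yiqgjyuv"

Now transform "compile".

Each output is the input with this applied: take characters alternately from the front and the back (1st, last, 2nd, 2nd-last, ...).
Doing the same to "compile": "ceolmip".

ceolmip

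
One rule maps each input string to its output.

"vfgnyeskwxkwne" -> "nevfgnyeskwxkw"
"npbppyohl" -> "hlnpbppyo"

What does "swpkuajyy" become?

Rule — move the last 2 characters to the front (rotate right by 2).
Applying that to "swpkuajyy" gives "yyswpkuaj".

yyswpkuaj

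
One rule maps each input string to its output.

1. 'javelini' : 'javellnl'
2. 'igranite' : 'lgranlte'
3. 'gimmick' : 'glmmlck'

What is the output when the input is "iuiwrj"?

The transformation: replace every "i" with "l".
"iuiwrj" → "lulwrj".

lulwrj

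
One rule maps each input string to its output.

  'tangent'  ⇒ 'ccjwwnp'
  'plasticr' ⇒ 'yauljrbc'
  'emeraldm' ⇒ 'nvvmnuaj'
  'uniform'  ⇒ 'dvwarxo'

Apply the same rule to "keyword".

tmnahxf

Looking at the pairs, the operation is to shift every letter 9 places forward in the alphabet (wrapping around), then take characters alternately from the front and the back (1st, last, 2nd, 2nd-last, ...).
Applying that to "keyword" gives "tmnahxf".
(Check on "tangent": → "cjwpnwc" → "ccjwwnp" ✓)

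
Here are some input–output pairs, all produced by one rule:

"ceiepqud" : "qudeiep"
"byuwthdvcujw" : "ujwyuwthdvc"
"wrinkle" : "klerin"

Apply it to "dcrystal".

talcrys

The pattern: delete the first character, then move the last 3 characters to the front (rotate right by 3).
On "dcrystal": the first step gives "crystal", and the second then gives "talcrys".
(Check on "byuwthdvcujw": → "yuwthdvcujw" → "ujwyuwthdvc" ✓)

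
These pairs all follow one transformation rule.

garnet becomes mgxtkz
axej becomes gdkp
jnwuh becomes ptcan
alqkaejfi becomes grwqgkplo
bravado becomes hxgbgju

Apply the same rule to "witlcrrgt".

cozrixxmz

In each case the input is transformed by: shift every letter 6 places forward in the alphabet (wrapping around).
So "witlcrrgt" becomes "cozrixxmz".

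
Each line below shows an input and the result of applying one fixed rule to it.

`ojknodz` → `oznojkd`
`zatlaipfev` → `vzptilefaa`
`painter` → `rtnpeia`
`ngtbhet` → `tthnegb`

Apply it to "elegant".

The rule is to sort the characters into reverse alphabetical order, then swap each adjacent pair of characters (1↔2, 3↔4, ...).
For "elegant" the result is "ntgleea".

ntgleea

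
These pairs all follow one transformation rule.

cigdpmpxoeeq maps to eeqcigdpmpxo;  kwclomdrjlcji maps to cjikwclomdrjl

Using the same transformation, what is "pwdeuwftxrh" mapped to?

xrhpwdeuwft

The transformation: move the last 3 characters to the front (rotate right by 3).
For "pwdeuwftxrh" the result is "xrhpwdeuwft".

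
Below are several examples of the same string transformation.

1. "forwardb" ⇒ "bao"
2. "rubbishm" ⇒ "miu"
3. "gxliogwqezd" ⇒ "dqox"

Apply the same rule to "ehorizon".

The transformation: keep one character in every 3, starting at position 2 (positions 2nd, 5th, 8th, ...), then reverse the string.
For "ehorizon" the result is "nih".

nih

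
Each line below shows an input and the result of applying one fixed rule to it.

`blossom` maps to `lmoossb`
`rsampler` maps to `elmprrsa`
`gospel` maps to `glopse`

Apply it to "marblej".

bejlmra

What's happening: sort the characters into alphabetical order, then move the first character to the end.
"marblej" → "abejlmr" → "bejlmra".
(Check on "rsampler": → "aelmprrs" → "elmprrsa" ✓)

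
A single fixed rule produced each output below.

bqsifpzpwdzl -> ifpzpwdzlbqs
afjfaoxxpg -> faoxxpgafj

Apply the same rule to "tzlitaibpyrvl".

itaibpyrvltzl

The rule is to move the first 3 characters to the end (rotate left by 3).
Doing the same to "tzlitaibpyrvl": "itaibpyrvltzl".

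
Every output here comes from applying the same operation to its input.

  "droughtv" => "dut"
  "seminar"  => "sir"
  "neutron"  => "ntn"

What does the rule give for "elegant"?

egt

Rule — keep one character in every 3, starting at position 1 (positions 1st, 4th, 7th, ...).
So "elegant" becomes "egt".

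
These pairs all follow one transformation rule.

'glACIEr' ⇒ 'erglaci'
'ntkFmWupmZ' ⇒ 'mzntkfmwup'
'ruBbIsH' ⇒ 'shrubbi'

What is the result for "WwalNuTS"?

tswwalnu

Rule — move the last 2 characters to the front (rotate right by 2), then convert every letter to lowercase.
So "WwalNuTS" becomes "tswwalnu".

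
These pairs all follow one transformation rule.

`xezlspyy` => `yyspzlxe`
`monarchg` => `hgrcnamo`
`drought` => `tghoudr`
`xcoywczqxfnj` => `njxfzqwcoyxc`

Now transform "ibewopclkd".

kdclopewib

Looking at the pairs, the operation is to swap each adjacent pair of characters (1↔2, 3↔4, ...), then reverse the string.
Starting from "ibewopclkd": after the first operation, "biwepolcdk"; after the second, "kdclopewib".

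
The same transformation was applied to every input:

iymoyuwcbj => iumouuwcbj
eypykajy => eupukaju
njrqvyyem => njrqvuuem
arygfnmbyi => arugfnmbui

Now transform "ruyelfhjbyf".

Looking at the pairs, the operation is to replace every "y" with "u".
On "ruyelfhjbyf" that produces "ruuelfhjbuf".

ruuelfhjbuf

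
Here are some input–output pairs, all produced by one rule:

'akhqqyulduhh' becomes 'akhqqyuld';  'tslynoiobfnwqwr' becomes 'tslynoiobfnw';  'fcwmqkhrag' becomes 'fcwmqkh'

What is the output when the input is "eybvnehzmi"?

The rule is to delete the last 3 characters.
"eybvnehzmi" → "eybvneh".

eybvneh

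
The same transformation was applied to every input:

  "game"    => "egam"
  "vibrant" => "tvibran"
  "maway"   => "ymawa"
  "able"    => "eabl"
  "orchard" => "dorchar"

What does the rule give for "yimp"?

The transformation: move the last character to the front.
On "yimp" that produces "pyim".

pyim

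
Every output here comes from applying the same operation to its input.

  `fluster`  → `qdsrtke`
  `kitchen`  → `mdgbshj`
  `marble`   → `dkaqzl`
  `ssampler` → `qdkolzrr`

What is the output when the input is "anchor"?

qngbmz

The transformation: reverse the string, then shift every letter 1 place backward in the alphabet (wrapping around).
"anchor" → "rohcna" → "qngbmz".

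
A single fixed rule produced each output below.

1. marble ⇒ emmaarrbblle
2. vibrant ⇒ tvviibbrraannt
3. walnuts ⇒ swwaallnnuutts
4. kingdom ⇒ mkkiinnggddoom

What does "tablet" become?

tttaabblleet

The rule is to double every character, then move the last character to the front.
On "tablet": the first step gives "ttaabblleett", and the second then gives "tttaabblleet".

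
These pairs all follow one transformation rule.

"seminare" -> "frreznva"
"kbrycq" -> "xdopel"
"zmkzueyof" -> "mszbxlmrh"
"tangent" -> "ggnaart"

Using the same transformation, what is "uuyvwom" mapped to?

hzhblji

Rule — shift every letter 13 places forward in the alphabet (wrapping around) — i.e. ROT13, then take characters alternately from the front and the back (1st, last, 2nd, 2nd-last, ...).
Applying that to "uuyvwom" gives "hzhblji".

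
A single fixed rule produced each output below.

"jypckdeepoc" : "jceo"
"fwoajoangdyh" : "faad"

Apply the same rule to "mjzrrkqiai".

mrqi

The pattern: keep one character in every 3, starting at position 1 (positions 1st, 4th, 7th, ...).
Doing the same to "mjzrrkqiai": "mrqi".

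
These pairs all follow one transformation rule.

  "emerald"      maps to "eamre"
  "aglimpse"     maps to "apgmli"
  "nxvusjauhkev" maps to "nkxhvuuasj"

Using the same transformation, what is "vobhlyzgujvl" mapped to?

vjoubghzly

What's happening: delete the last 2 characters, then take characters alternately from the front and the back (1st, last, 2nd, 2nd-last, ...).
On "vobhlyzgujvl" that produces "vjoubghzly".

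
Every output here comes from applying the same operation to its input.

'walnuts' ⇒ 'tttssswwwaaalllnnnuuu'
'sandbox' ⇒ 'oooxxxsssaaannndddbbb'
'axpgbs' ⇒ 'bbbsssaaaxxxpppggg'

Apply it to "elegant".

The transformation: move the last 2 characters to the front (rotate right by 2), then repeat every character 3 times.
On "elegant": the first step gives "ntelega", and the second then gives "nnnttteeellleeegggaaa".
(Check on "axpgbs": → "bsaxpg" → "bbbsssaaaxxxpppggg" ✓)

nnnttteeellleeegggaaa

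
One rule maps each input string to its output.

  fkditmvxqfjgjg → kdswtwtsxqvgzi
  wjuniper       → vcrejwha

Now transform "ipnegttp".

The rule is to swap the front and back halves of the string, then shift every letter 13 places forward in the alphabet (wrapping around) — i.e. ROT13.
On "ipnegttp" that produces "tggcvcar".
(Check on "wjuniper": → "iperwjun" → "vcrejwha" ✓)

tggcvcar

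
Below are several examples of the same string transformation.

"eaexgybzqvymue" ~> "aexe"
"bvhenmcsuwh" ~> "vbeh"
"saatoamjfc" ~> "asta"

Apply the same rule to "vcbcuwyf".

cvcb

What's happening: swap each adjacent pair of characters (1↔2, 3↔4, ...), then keep only the first 4 characters.
Starting from "vcbcuwyf": after the first operation, "cvcbwufy"; after the second, "cvcb".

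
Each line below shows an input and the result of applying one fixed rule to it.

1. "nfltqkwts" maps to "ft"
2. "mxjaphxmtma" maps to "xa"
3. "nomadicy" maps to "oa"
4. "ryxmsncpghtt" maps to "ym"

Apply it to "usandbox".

sn

What's happening: keep every other character starting from the second (positions 2nd, 4th, 6th, ...), then keep only the first 2 characters.
On "usandbox" that produces "sn".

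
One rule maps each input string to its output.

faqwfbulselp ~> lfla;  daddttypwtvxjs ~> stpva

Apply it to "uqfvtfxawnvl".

The rule is to keep one character in every 3, starting at position 2 (positions 2nd, 5th, 8th, ...), then swap the first and last characters.
Applying both steps to "uqfvtfxawnvl": "qtav", then "vtaq".

vtaq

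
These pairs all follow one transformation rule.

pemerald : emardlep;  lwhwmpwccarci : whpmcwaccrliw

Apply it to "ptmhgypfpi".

hmygfpiptp

In each case the input is transformed by: move the first 2 characters to the end (rotate left by 2), then swap each adjacent pair of characters (1↔2, 3↔4, ...).
On "ptmhgypfpi": the first step gives "mhgypfpipt", and the second then gives "hmygfpiptp".
(Check on "lwhwmpwccarci": → "hwmpwccarcilw" → "whpmcwaccrliw" ✓)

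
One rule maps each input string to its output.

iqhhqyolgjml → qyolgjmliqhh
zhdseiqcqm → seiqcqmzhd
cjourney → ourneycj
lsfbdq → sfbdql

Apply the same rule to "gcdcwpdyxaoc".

Rule — swap the front and back halves of the string, then move the last 2 characters to the front (rotate right by 2).
Starting from "gcdcwpdyxaoc": after the first operation, "dyxaocgcdcwp"; after the second, "wpdyxaocgcdc".

wpdyxaocgcdc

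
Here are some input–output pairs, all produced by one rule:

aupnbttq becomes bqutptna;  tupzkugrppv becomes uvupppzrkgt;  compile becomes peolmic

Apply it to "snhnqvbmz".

qznmhbnvs

In each case the input is transformed by: take characters alternately from the front and the back (1st, last, 2nd, 2nd-last, ...), then swap the first and last characters.
On "snhnqvbmz" that produces "qznmhbnvs".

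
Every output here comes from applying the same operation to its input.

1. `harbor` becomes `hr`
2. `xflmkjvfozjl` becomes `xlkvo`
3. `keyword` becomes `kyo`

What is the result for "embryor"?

The pattern: keep every other character starting from the first (positions 1st, 3rd, 5th, ...), then delete the last character.
So "embryor" becomes "eby".

eby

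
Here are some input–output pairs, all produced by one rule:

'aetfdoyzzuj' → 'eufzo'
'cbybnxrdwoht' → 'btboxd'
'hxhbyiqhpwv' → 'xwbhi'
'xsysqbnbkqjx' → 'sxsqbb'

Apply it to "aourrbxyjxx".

What's happening: keep every other character starting from the second (positions 2nd, 4th, 6th, ...), then take characters alternately from the front and the back (1st, last, 2nd, 2nd-last, ...).
Applying both steps to "aourrbxyjxx": "orbyx", then "oxryb".
(Check on "aetfdoyzzuj": → "efozu" → "eufzo" ✓)

oxryb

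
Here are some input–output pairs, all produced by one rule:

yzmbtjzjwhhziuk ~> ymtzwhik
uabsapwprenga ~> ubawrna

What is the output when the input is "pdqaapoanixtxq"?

pqaonxx

In each case the input is transformed by: keep every other character starting from the first (positions 1st, 3rd, 5th, ...).
For "pdqaapoanixtxq" the result is "pqaonxx".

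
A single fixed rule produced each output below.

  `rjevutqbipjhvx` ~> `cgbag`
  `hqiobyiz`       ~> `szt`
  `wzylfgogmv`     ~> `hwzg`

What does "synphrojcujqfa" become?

The transformation: keep one character in every 3, starting at position 1 (positions 1st, 4th, 7th, ...), then shift every letter 11 places forward in the alphabet (wrapping around).
"synphrojcujqfa" → "spouf" → "dazfq".

dazfq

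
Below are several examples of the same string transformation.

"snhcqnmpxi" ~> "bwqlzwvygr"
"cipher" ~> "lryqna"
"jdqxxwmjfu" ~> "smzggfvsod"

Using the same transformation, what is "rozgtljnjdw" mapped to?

In each case the input is transformed by: shift every letter 9 places forward in the alphabet (wrapping around).
"rozgtljnjdw" → "axipcuswsmf".

axipcuswsmf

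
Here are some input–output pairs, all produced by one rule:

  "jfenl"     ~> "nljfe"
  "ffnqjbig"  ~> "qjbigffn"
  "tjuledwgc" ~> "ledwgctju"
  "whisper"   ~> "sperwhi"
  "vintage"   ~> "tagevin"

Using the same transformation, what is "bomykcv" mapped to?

ykcvbom

The pattern: move the first 3 characters to the end (rotate left by 3).
On "bomykcv" that produces "ykcvbom".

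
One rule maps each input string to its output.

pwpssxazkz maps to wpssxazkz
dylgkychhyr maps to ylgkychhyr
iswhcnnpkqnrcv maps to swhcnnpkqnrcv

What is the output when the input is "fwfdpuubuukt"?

wfdpuubuukt

Looking at the pairs, the operation is to delete the first character.
So "fwfdpuubuukt" becomes "wfdpuubuukt".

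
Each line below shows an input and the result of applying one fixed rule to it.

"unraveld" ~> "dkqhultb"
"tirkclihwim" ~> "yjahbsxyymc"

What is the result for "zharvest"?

xphqulji

Each output is the input with this applied: shift every letter 10 places backward in the alphabet (wrapping around), then swap each adjacent pair of characters (1↔2, 3↔4, ...).
For "zharvest", step one produces "pxqhluij"; step two turns that into "xphqulji".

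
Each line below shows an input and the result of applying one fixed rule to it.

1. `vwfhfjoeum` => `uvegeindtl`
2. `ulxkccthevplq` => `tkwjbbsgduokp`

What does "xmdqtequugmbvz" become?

Each output is the input with this applied: shift every letter 1 place backward in the alphabet (wrapping around).
For "xmdqtequugmbvz" the result is "wlcpsdpttflauy".

wlcpsdpttflauy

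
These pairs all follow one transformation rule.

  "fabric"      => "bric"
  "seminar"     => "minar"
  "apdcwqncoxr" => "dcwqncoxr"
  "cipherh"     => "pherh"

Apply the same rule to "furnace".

In each case the input is transformed by: delete the first 2 characters.
So "furnace" becomes "rnace".

rnace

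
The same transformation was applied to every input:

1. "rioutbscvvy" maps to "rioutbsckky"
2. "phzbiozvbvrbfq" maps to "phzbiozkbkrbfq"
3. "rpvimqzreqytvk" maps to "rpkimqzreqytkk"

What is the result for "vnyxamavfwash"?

knyxamakfwash

The pattern: replace every "v" with "k".
"vnyxamavfwash" → "knyxamakfwash".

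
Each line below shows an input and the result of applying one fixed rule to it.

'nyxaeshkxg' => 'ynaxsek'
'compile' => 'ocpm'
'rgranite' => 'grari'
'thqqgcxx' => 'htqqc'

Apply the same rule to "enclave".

What's happening: swap each adjacent pair of characters (1↔2, 3↔4, ...), then delete the last 3 characters.
On "enclave": the first step gives "nelcvae", and the second then gives "nelc".

nelc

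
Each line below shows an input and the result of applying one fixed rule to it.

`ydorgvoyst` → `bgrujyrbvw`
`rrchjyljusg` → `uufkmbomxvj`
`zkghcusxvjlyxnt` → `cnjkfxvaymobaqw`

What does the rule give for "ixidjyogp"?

lalgmbrjs

Looking at the pairs, the operation is to shift every letter 3 places forward in the alphabet (wrapping around).
Doing the same to "ixidjyogp": "lalgmbrjs".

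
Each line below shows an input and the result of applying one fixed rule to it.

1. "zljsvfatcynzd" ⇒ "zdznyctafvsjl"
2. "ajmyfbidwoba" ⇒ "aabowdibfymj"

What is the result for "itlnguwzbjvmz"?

The pattern: move the first character to the end, then reverse the string.
Doing the same to "itlnguwzbjvmz": "izmvjbzwugnlt".

izmvjbzwugnlt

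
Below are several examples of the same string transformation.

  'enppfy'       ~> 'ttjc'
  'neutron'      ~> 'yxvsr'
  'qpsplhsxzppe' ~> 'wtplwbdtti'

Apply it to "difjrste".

What's happening: shift every letter 4 places forward in the alphabet (wrapping around), then delete the first 2 characters.
Starting from "difjrste": after the first operation, "hmjnvwxi"; after the second, "jnvwxi".

jnvwxi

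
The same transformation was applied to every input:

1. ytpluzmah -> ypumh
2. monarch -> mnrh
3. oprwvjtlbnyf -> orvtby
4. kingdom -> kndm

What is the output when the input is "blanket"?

bakt

Looking at the pairs, the operation is to keep every other character starting from the first (positions 1st, 3rd, 5th, ...).
So "blanket" becomes "bakt".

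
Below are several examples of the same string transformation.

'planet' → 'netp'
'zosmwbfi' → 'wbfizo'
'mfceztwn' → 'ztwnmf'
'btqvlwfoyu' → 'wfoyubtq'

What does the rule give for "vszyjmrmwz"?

The pattern: swap the front and back halves of the string, then delete the last 2 characters.
On "vszyjmrmwz" that produces "mrmwzvsz".
(Check on "zosmwbfi": → "wbfizosm" → "wbfizo" ✓)

mrmwzvsz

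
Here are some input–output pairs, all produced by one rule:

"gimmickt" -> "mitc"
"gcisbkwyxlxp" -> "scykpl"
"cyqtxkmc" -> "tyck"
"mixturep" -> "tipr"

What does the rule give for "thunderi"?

nhie

What's happening: keep every other character starting from the second (positions 2nd, 4th, 6th, ...), then swap each adjacent pair of characters (1↔2, 3↔4, ...).
Working it through for "thunderi": intermediate "hnei", final "nhie".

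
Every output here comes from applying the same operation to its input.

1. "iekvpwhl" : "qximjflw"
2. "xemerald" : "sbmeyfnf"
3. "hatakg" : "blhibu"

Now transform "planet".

ofuqmb

The rule is to shift every letter 1 place forward in the alphabet (wrapping around), then swap the front and back halves of the string.
On "planet": the first step gives "qmbofu", and the second then gives "ofuqmb".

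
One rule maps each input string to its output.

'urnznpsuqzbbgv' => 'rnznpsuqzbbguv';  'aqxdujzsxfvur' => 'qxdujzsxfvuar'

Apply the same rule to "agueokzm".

The pattern: swap the first and last characters, then move the first character to the end.
"agueokzm" → "mgueokza" → "gueokzam".

gueokzam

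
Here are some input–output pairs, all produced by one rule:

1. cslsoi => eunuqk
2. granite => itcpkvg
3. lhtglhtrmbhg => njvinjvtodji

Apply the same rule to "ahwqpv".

Rule — shift every letter 2 places forward in the alphabet (wrapping around).
For "ahwqpv" the result is "cjysrx".

cjysrx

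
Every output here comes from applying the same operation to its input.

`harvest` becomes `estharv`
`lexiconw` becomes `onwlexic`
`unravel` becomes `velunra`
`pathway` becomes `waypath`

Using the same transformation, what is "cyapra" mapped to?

pracya

The pattern: move the last 3 characters to the front (rotate right by 3).
So "cyapra" becomes "pracya".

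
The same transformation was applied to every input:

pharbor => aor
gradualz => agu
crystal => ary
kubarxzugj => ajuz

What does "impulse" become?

emu

The transformation: sort the characters into alphabetical order, then keep one character in every 3, starting at position 1 (positions 1st, 4th, 7th, ...).
Starting from "impulse": after the first operation, "eilmpsu"; after the second, "emu".
(Check on "pharbor": → "abhoprr" → "aor" ✓)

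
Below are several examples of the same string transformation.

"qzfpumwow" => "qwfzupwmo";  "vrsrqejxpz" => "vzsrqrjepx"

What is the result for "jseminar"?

jresiman

The transformation: move the last character to the front, then swap each adjacent pair of characters (1↔2, 3↔4, ...).
Applying both steps to "jseminar": "rjsemina", then "jresiman".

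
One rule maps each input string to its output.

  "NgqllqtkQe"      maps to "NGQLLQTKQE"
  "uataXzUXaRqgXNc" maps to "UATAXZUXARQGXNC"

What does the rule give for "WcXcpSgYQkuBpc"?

Each output is the input with this applied: convert every letter to uppercase.
"WcXcpSgYQkuBpc" → "WCXCPSGYQKUBPC".

WCXCPSGYQKUBPC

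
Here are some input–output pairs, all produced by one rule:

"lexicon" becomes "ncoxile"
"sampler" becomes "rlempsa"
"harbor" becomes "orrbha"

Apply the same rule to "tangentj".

Rule — swap each adjacent pair of characters (1↔2, 3↔4, ...), then reverse the string.
"tangentj" → "atgnnejt" → "tjenngta".
(Check on "sampler": → "aspmelr" → "rlempsa" ✓)

tjenngta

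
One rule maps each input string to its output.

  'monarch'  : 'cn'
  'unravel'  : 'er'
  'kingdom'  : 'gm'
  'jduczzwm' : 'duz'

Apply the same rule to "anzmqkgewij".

In each case the input is transformed by: sort the characters into alphabetical order, then keep one character in every 3, starting at position 2 (positions 2nd, 5th, 8th, ...).
"anzmqkgewij" → "aegijkmnqwz" → "ejnz".

ejnz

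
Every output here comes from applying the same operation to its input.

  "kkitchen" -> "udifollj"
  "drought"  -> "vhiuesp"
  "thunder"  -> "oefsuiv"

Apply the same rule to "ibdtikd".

ujlejce

What's happening: move the first 3 characters to the end (rotate left by 3), then shift every letter 1 place forward in the alphabet (wrapping around).
On "ibdtikd" that produces "ujlejce".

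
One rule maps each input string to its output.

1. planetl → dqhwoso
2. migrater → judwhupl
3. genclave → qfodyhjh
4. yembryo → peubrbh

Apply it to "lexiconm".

What's happening: move the first 2 characters to the end (rotate left by 2), then shift every letter 3 places forward in the alphabet (wrapping around).
On "lexiconm": the first step gives "xiconmle", and the second then gives "alfrqpoh".

alfrqpoh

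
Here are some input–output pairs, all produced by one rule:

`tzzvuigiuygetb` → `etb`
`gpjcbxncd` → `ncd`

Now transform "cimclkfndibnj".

The transformation: keep only the last 3 characters.
On "cimclkfndibnj" that produces "bnj".

bnj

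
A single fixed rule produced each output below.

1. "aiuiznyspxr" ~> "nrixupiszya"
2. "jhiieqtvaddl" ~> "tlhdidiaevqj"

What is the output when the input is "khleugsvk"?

The rule is to take characters alternately from the front and the back (1st, last, 2nd, 2nd-last, ...), then swap the first and last characters.
Working it through for "khleugsvk": intermediate "kkhvlsegu", final "ukhvlsegk".

ukhvlsegk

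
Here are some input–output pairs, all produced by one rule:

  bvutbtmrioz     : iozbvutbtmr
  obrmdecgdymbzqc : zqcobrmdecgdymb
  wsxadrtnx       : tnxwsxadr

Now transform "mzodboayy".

ayymzodbo

Looking at the pairs, the operation is to move the last 3 characters to the front (rotate right by 3).
"mzodboayy" → "ayymzodbo".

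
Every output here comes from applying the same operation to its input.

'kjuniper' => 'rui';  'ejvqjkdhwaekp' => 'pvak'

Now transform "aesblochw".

In each case the input is transformed by: take characters alternately from the front and the back (1st, last, 2nd, 2nd-last, ...), then keep one character in every 3, starting at position 2 (positions 2nd, 5th, 8th, ...).
So "aesblochw" becomes "wso".

wso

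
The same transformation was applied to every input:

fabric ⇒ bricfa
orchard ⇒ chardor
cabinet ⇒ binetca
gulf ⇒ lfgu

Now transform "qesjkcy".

sjkcyqe

Rule — move the first 2 characters to the end (rotate left by 2).
For "qesjkcy" the result is "sjkcyqe".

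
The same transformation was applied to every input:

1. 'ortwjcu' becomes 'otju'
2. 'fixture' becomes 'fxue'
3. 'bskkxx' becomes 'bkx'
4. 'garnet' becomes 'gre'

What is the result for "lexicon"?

Rule — keep every other character starting from the first (positions 1st, 3rd, 5th, ...).
Doing the same to "lexicon": "lxcn".

lxcn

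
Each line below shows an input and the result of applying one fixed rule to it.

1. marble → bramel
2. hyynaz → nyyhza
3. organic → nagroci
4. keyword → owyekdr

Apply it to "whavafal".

favahwla

The rule is to reverse the string, then move the first 2 characters to the end (rotate left by 2).
Applying that to "whavafal" gives "favahwla".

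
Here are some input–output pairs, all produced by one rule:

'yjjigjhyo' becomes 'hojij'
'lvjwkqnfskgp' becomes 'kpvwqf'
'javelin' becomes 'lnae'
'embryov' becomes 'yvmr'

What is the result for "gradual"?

ulrd

The transformation: move the last 3 characters to the front (rotate right by 3), then keep every other character starting from the first (positions 1st, 3rd, 5th, ...).
On "gradual": the first step gives "ualgrad", and the second then gives "ulrd".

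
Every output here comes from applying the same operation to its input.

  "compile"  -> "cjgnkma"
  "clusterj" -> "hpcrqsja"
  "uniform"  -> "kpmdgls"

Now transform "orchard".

bpyfapm

Each output is the input with this applied: shift every letter 2 places backward in the alphabet (wrapping around), then reverse the string.
On "orchard": the first step gives "mpafypb", and the second then gives "bpyfapm".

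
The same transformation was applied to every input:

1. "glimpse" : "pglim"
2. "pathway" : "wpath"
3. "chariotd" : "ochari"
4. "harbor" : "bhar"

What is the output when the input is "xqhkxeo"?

What's happening: delete the last 2 characters, then move the last character to the front.
Working it through for "xqhkxeo": intermediate "xqhkx", final "xxqhk".

xxqhk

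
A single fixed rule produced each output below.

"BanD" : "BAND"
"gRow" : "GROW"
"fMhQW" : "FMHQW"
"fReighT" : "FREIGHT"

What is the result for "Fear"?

FEAR

Rule — convert every letter to uppercase.
"Fear" → "FEAR".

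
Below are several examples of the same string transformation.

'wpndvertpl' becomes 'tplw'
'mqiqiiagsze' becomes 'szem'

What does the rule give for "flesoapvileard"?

ardf

In each case the input is transformed by: move the first character to the end, then keep only the last 4 characters.
On "flesoapvileard": the first step gives "lesoapvileardf", and the second then gives "ardf".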